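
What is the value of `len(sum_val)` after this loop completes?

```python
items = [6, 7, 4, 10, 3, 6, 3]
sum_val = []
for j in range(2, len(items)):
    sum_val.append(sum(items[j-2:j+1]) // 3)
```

Number of 3-element averages
`sum_val` takes the values: [] → [5] → [5, 7] → [5, 7, 5] → [5, 7, 5, 6] → [5, 7, 5, 6, 4]
So `len(sum_val)` = 5

Answer: 5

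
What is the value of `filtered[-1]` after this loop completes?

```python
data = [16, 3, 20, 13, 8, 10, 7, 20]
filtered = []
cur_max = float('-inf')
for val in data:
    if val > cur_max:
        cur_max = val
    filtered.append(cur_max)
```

Running max ends at 20
`filtered` takes the values: [] → [16] → [16, 16] → [16, 16, 20] → [16, 16, 20, 20] → [16, 16, 20, 20, 20] → [16, 16, 20, 20, 20, 20] → [16, 16, 20, 20, 20, 20, 20] → [16, 16, 20, 20, 20, 20, 20, 20]
So `filtered[-1]` = 20

Answer: 20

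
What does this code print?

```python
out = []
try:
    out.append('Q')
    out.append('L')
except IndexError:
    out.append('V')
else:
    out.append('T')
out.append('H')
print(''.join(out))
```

Execution trace: 'Q' (try body) → 'L' (try body, no exception) → 'T' (else) → 'H' (after the try/except). Output: QLTH

Answer: QLTH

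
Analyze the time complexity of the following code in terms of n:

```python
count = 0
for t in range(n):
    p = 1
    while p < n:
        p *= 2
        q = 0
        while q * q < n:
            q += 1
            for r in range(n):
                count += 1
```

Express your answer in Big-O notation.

Each loop level contributes: n × log n × √n × n. Multiplying the contributions gives O(n^2√n log n).

Answer: O(n^2√n log n)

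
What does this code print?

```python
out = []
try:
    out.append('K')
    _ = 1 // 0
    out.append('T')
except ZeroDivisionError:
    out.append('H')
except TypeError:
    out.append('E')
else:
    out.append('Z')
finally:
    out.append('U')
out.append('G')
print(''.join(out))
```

Execution trace: 'K' (try body) → 'H' (except ZeroDivisionError) → 'U' (finally) → 'G' (after the try/except). Output: KHUG

Answer: KHUG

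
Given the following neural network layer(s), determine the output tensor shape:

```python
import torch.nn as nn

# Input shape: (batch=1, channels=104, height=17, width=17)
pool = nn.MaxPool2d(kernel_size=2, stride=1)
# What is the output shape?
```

Input: (1, 104, 17, 17) -> Output: (1, 104, 16, 16)

Answer: (1, 104, 16, 16)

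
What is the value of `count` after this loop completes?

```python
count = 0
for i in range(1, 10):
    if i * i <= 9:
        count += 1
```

Count numbers where i² ≤ 9
`count` takes the values: 0 → 1 → 2 → 3

Answer: 3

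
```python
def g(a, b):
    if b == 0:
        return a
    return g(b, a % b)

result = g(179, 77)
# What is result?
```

g(179, 77) -> g(77, 25) -> g(25, 2) -> g(2, 1) -> g(1, 0) -> 1

Answer: 1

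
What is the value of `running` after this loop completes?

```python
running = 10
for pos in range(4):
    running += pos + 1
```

Start at 10, add 1 to 4 = 20
`running` takes the values: 10 → 11 → 13 → 16 → 20

Answer: 20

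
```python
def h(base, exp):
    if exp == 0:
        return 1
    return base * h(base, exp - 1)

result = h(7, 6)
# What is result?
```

h(7, 6) = 7 * 7 * 7 * 7 * 7 * 7 = 117649

Answer: 117649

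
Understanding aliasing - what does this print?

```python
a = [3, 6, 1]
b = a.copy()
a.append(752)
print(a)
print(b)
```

Key concept: list.copy() creates independent copy.
Step by step:
`a = [3, 6, 1]` → a = [3, 6, 1]
`b = a.copy()` → b = [3, 6, 1]
`a.append(752)` → a = [3, 6, 1, 752]
`print(a)` → prints [3, 6, 1, 752]
`print(b)` → prints [3, 6, 1]

Answer:
[3, 6, 1, 752]
[3, 6, 1]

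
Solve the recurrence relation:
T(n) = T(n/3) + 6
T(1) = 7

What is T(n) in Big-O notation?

Each step divides n by 3 and adds 6. After log_3(n) steps we reach T(1)=7. So T(n) = 6·log_3(n) + 7 = O(log n).

Answer: O(log n)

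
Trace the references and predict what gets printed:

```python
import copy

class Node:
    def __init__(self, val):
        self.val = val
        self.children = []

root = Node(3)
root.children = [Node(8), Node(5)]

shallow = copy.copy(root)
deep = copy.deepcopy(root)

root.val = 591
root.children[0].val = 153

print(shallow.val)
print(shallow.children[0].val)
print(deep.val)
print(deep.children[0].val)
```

Key concept: deep copy with custom objects.
Step by step:
`root = Node(3)` → root = Node(val=3, children=[])
`root.children = [Node(8), Node(5)]` → root = Node(val=3, children=[Node(val=8, children=[]), Node(val=5, children=[])])
`shallow = copy.copy(root)` → shallow = Node(val=3, children=[Node(val=8, children=[]), Node(val=5, children=[])])
`deep = copy.deepcopy(root)` → deep = Node(val=3, children=[Node(val=8, children=[]), Node(val=5, children=[])])
`root.val = 591` → root = Node(val=591, children=[Node(val=8, children=[]), Node(val=5, children=[])])
`root.children[0].val = 153` → root = Node(val=591, children=[Node(val=153, children=[]), Node(val=5, children=[])]); shallow = Node(val=3, children=[Node(val=153, children=[]), Node(val=5, children=[])])
`print(shallow.val)` → prints 3
`print(shallow.children[0].val)` → prints 153
`print(deep.val)` → prints 3
`print(deep.children[0].val)` → prints 8

Answer:
3
153
3
8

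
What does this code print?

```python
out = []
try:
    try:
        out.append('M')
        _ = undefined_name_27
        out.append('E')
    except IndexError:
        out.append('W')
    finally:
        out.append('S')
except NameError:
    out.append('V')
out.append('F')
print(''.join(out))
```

Execution trace: 'M' (try body) → 'S' (finally) → 'V' (outer except NameError) → 'F' (after the try/except). Output: MSVF

Answer: MSVF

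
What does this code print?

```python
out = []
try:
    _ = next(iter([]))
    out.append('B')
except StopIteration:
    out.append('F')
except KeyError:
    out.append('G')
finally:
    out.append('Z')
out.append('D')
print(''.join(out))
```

Execution trace: 'F' (except StopIteration) → 'Z' (finally) → 'D' (after the try/except). Output: FZD

Answer: FZD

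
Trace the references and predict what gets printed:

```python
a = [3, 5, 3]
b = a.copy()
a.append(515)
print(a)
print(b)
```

Key concept: list.copy() creates independent copy.
Step by step:
`a = [3, 5, 3]` → a = [3, 5, 3]
`b = a.copy()` → b = [3, 5, 3]
`a.append(515)` → a = [3, 5, 3, 515]
`print(a)` → prints [3, 5, 3, 515]
`print(b)` → prints [3, 5, 3]

Answer:
[3, 5, 3, 515]
[3, 5, 3]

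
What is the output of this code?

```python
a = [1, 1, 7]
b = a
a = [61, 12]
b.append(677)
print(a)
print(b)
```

Key concept: rebinding vs mutation: a is rebound to a new list, b still points at the original.
Step by step:
`a = [1, 1, 7]` → a = [1, 1, 7]
`b = a` → b = [1, 1, 7] (same object as a)
`a = [61, 12]` → a = [61, 12]
`b.append(677)` → b = [1, 1, 7, 677]
`print(a)` → prints [61, 12]
`print(b)` → prints [1, 1, 7, 677]

Answer:
[61, 12]
[1, 1, 7, 677]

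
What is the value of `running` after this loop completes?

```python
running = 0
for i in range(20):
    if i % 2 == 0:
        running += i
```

Sum of even numbers 0 to 19
`running` takes the values: 0 → 2 → 6 → 12 → 20 → 30 → 42 → 56 → 72 → 90

Answer: 90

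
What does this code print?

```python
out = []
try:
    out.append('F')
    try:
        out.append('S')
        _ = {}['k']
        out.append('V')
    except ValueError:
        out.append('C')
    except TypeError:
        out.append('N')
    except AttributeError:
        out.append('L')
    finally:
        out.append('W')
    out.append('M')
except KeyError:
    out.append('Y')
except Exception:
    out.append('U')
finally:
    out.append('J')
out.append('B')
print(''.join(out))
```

Execution trace: 'F' (try body) → 'S' (inner try body) → 'W' (inner finally) → 'Y' (except KeyError) → 'J' (finally) → 'B' (after the try/except). Output: FSWYJB

Answer: FSWYJB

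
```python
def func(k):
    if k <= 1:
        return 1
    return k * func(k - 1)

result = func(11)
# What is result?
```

func(11) = 11 * 10 * 9 * 8 * 7 * 6 * 5 * 4 * 3 * 2 * 1 = 39916800

Answer: 39916800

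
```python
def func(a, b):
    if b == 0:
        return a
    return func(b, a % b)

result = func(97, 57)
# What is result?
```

func(97, 57) -> func(57, 40) -> func(40, 17) -> func(17, 6) -> func(6, 5) -> func(5, 1) -> func(1, 0) -> 1

Answer: 1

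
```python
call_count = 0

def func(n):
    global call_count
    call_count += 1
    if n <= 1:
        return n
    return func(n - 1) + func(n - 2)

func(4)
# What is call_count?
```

Calls(n) = 1 + Calls(n-1) + Calls(n-2); Calls(0)=Calls(1)=1. For n=4 this gives 9.

Answer: 9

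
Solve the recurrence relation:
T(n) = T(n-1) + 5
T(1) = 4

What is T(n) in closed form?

Unrolling: T(n) = T(1) + 5·(n-1) = 4 + 5(n-1) = 5n - 1.

Answer: T(n) = 5n - 1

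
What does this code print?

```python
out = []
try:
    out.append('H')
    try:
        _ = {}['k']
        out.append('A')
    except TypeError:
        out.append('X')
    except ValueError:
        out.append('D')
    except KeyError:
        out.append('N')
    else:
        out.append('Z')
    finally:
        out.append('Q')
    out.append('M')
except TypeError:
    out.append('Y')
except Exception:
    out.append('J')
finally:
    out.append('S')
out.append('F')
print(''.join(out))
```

Execution trace: 'H' (try body) → 'N' (inner except KeyError) → 'Q' (inner finally) → 'M' (try body, no exception) → 'S' (finally) → 'F' (after the try/except). Output: HNQMSF

Answer: HNQMSF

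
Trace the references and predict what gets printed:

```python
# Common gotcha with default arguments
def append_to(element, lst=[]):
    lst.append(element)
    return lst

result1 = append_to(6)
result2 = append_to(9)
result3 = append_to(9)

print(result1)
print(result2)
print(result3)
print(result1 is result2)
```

Key concept: mutable default argument gotcha.
Step by step:
`result1 = append_to(6)` → result1 = [6]
`result2 = append_to(9)` → result1 = [6, 9] (same object as result2); result2 = [6, 9] (same object as result1)
`result3 = append_to(9)` → result1 = [6, 9, 9] (same object as result2, result3); result2 = [6, 9, 9] (same object as result1, result3); result3 = [6, 9, 9] (same object as result1, result2)
`print(result1)` → prints [6, 9, 9]
`print(result2)` → prints [6, 9, 9]
`print(result3)` → prints [6, 9, 9]
`print(result1 is result2)` → prints True

Answer:
[6, 9, 9]
[6, 9, 9]
[6, 9, 9]
True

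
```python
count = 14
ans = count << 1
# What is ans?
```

Trace:
`count = 14` → count = 14
`ans = count << 1` → ans = 28
So ans = 28

Answer: 28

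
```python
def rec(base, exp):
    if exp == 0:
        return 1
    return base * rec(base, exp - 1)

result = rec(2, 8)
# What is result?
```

rec(2, 8) = 2 * 2 * 2 * 2 * 2 * 2 * 2 * 2 = 256

Answer: 256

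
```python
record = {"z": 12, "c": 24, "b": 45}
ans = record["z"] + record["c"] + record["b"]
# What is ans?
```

Trace:
`record = {"z": 12, "c": 24, "b": 45}` → record = {'z': 12, 'c': 24, 'b': 45}
`ans = record["z"] + record["c"] + record["b"]` → ans = 81
So ans = 81

Answer: 81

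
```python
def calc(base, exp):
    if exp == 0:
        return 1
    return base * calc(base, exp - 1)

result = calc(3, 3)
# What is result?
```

calc(3, 3) = 3 * 3 * 3 = 27

Answer: 27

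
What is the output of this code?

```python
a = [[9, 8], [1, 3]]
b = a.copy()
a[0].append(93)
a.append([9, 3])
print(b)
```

Key concept: shallow copy with nested lists.
Step by step:
`a = [[9, 8], [1, 3]]` → a = [[9, 8], [1, 3]]
`b = a.copy()` → b = [[9, 8], [1, 3]]
`a[0].append(93)` → a = [[9, 8, 93], [1, 3]]; b = [[9, 8, 93], [1, 3]]
`a.append([9, 3])` → a = [[9, 8, 93], [1, 3], [9, 3]]
`print(b)` → prints [[9, 8, 93], [1, 3]]

Answer: [[9, 8, 93], [1, 3]]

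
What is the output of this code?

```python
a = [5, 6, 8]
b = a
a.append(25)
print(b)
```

Key concept: basic list aliasing.
Step by step:
`a = [5, 6, 8]` → a = [5, 6, 8]
`b = a` → b = [5, 6, 8] (same object as a)
`a.append(25)` → a = [5, 6, 8, 25] (same object as b); b = [5, 6, 8, 25] (same object as a)
`print(b)` → prints [5, 6, 8, 25]

Answer: [5, 6, 8, 25]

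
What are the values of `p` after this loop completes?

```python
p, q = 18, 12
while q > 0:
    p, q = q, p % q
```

GCD of 18 and 12
`p` takes the values: 18 → 12 → 6

Answer: 6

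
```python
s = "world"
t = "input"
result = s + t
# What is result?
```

Trace:
`s = "world"` → s = 'world'
`t = "input"` → t = 'input'
`result = s + t` → result = 'worldinput'
So result = 'worldinput'

Answer: 'worldinput'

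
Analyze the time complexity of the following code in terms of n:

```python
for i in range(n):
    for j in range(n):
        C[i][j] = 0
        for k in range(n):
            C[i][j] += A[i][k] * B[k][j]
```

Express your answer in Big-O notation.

This is Naive matrix multiplication. Time complexity: O(n³).

Answer: O(n³)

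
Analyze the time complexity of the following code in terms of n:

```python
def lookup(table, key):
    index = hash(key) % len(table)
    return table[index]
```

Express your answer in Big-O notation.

This is Hash table lookup (average case). Time complexity: O(1).

Answer: O(1)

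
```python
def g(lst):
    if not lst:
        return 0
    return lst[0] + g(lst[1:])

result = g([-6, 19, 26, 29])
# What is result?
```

(-6) + 19 + 26 + 29 + 0 = 68

Answer: 68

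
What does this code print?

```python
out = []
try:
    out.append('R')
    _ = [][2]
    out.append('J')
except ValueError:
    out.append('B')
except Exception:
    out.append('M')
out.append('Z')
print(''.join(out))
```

Execution trace: 'R' (try body) → 'M' (except Exception) → 'Z' (after the try/except). Output: RMZ

Answer: RMZ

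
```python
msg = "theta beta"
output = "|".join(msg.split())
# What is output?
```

Trace:
`msg = "theta beta"` → msg = 'theta beta'
`output = "|".join(msg.split())` → output = 'theta|beta'
So output = 'theta|beta'

Answer: 'theta|beta'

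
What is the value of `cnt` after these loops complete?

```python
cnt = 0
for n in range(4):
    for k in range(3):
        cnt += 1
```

4 * 3 = 12
`cnt` takes the values: 0 → 1 → 2 → 3 → 4 → 5 → 6 → 7 → 8 → 9 → 10 → 11 → 12

Answer: 12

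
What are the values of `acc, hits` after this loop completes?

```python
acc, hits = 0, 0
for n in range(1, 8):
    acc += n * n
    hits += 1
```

Sum of squares and count
`acc, hits` takes the values: (0, 0) → (1, 0) → (1, 1) → (5, 1) → (5, 2) → (14, 2) → (14, 3) → (30, 3) → (30, 4) → (55, 4) → (55, 5) → (91, 5) → (91, 6) → (140, 6) → (140, 7)

Answer: 140, 7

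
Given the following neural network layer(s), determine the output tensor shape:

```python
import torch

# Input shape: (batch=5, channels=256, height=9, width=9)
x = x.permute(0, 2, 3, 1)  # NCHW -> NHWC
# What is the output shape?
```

Input: (5, 256, 9, 9) -> Output: (5, 9, 9, 256)

Answer: (5, 9, 9, 256)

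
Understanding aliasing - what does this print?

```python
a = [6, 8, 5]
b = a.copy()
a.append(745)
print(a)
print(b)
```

Key concept: list.copy() creates independent copy.
Step by step:
`a = [6, 8, 5]` → a = [6, 8, 5]
`b = a.copy()` → b = [6, 8, 5]
`a.append(745)` → a = [6, 8, 5, 745]
`print(a)` → prints [6, 8, 5, 745]
`print(b)` → prints [6, 8, 5]

Answer:
[6, 8, 5, 745]
[6, 8, 5]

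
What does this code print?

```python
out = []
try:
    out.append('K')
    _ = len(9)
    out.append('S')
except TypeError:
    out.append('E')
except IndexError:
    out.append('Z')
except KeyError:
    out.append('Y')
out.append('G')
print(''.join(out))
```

Execution trace: 'K' (try body) → 'E' (except TypeError) → 'G' (after the try/except). Output: KEG

Answer: KEG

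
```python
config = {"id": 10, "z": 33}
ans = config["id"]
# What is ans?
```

Trace:
`config = {"id": 10, "z": 33}` → config = {'id': 10, 'z': 33}
`ans = config["id"]` → ans = 10
So ans = 10

Answer: 10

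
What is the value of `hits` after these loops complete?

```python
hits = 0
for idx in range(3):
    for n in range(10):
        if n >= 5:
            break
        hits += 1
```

Inner breaks at 5, outer runs 3 times
`hits` takes the values: 0 → 1 → 2 → 3 → 4 → 5 → 6 → 7 → 8 → 9 → 10 → 11 → 12 → 13 → 14 → 15

Answer: 15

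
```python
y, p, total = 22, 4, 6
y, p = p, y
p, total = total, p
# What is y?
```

Trace:
`y, p, total = 22, 4, 6` → y = 22; p = 4; total = 6
`y, p = p, y` → y = 4; p = 22
`p, total = total, p` → p = 6; total = 22
So y = 4

Answer: 4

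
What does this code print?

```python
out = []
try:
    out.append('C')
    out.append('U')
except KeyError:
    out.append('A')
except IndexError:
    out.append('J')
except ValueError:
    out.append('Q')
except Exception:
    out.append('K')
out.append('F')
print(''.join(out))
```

Execution trace: 'C' (try body) → 'U' (try body, no exception) → 'F' (after the try/except). Output: CUF

Answer: CUF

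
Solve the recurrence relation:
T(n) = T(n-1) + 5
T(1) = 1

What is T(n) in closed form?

Unrolling: T(n) = T(1) + 5·(n-1) = 1 + 5(n-1) = 5n - 4.

Answer: T(n) = 5n - 4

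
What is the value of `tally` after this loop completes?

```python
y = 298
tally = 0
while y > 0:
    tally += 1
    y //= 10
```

Count digits by repeated division by 10
`tally` takes the values: 0 → 1 → 2 → 3

Answer: 3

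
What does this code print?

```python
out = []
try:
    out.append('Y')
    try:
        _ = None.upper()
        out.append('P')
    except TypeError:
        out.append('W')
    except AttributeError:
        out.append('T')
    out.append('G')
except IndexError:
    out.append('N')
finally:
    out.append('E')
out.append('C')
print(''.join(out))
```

Execution trace: 'Y' (try body) → 'T' (inner except AttributeError) → 'G' (try body, no exception) → 'E' (finally) → 'C' (after the try/except). Output: YTGEC

Answer: YTGEC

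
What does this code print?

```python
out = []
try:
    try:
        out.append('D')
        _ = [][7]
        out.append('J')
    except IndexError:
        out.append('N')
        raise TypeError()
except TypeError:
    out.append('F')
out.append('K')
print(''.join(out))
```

Execution trace: 'D' (inner try body) → 'N' (inner except IndexError) → 'F' (outer except TypeError) → 'K' (after the try/except). Output: DNFK

Answer: DNFK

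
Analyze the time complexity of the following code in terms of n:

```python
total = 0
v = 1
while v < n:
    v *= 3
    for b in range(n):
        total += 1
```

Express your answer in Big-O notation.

Each loop level contributes: log n × n. Multiplying the contributions gives O(n log n).

Answer: O(n log n)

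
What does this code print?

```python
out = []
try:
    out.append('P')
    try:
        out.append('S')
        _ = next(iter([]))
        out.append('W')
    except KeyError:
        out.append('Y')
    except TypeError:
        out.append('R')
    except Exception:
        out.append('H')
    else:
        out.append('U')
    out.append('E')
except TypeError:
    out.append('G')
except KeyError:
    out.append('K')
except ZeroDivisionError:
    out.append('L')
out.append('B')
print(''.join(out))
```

Execution trace: 'P' (try body) → 'S' (inner try body) → 'H' (inner except Exception) → 'E' (try body, no exception) → 'B' (after the try/except). Output: PSHEB

Answer: PSHEB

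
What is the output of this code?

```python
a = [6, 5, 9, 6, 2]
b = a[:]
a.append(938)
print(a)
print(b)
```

Key concept: slice [:] creates copy.
Step by step:
`a = [6, 5, 9, 6, 2]` → a = [6, 5, 9, 6, 2]
`b = a[:]` → b = [6, 5, 9, 6, 2]
`a.append(938)` → a = [6, 5, 9, 6, 2, 938]
`print(a)` → prints [6, 5, 9, 6, 2, 938]
`print(b)` → prints [6, 5, 9, 6, 2]

Answer:
[6, 5, 9, 6, 2, 938]
[6, 5, 9, 6, 2]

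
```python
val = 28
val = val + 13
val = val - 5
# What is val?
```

Trace:
`val = 28` → val = 28
`val = val + 13` → val = 41
`val = val - 5` → val = 36
So val = 36

Answer: 36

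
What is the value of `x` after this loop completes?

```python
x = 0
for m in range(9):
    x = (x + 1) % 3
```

Increment mod 3, 9 times = 0
`x` takes the values: 0 → 1 → 2 → 0 → 1 → 2 → 0 → 1 → 2 → 0

Answer: 0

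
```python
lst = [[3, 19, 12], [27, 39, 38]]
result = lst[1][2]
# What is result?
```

Trace:
`lst = [[3, 19, 12], [27, 39, 38]]` → lst = [[3, 19, 12], [27, 39, 38]]
`result = lst[1][2]` → result = 38
So result = 38

Answer: 38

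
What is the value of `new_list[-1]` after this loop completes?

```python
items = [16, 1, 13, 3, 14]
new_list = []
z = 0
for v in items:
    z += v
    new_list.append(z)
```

Cumulative sum ends at 47
`new_list` takes the values: [] → [16] → [16, 17] → [16, 17, 30] → [16, 17, 30, 33] → [16, 17, 30, 33, 47]
So `new_list[-1]` = 47

Answer: 47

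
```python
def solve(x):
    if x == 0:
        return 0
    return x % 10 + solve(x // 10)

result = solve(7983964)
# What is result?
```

Sum of digits of 7983964: 4 + 6 + 9 + 3 + 8 + 9 + 7 = 46

Answer: 46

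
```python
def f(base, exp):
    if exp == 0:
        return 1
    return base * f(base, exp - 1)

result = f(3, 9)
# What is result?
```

f(3, 9) = 3 * 3 * 3 * 3 * 3 * 3 * 3 * 3 * 3 = 19683

Answer: 19683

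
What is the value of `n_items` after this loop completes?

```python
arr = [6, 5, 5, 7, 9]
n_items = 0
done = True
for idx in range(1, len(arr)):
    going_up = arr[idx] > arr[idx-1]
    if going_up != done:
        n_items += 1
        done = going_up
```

Count direction changes in [6, 5, 5, 7, 9]
`n_items` takes the values: 0 → 1 → 2

Answer: 2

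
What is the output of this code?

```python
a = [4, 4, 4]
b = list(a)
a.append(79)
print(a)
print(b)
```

Key concept: list() constructor creates copy.
Step by step:
`a = [4, 4, 4]` → a = [4, 4, 4]
`b = list(a)` → b = [4, 4, 4]
`a.append(79)` → a = [4, 4, 4, 79]
`print(a)` → prints [4, 4, 4, 79]
`print(b)` → prints [4, 4, 4]

Answer:
[4, 4, 4, 79]
[4, 4, 4]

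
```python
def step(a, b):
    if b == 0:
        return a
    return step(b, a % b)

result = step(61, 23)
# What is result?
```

step(61, 23) -> step(23, 15) -> step(15, 8) -> step(8, 7) -> step(7, 1) -> step(1, 0) -> 1

Answer: 1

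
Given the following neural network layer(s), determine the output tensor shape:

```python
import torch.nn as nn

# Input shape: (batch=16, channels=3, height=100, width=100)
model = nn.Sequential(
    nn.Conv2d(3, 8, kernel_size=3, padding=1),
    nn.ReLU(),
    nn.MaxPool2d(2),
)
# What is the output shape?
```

Input: (16, 3, 100, 100) -> after Conv2d: (16, 8, 100, 100) -> after ReLU: (16, 8, 100, 100) -> Output: (16, 8, 50, 50)

Answer: (16, 8, 50, 50)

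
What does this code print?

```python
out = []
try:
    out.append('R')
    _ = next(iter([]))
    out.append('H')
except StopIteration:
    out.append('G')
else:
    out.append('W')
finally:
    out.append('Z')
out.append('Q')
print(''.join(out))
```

Execution trace: 'R' (try body) → 'G' (except StopIteration) → 'Z' (finally) → 'Q' (after the try/except). Output: RGZQ

Answer: RGZQ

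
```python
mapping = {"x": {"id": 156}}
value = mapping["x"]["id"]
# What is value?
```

Trace:
`mapping = {"x": {"id": 156}}` → mapping = {'x': {'id': 156}}
`value = mapping["x"]["id"]` → value = 156
So value = 156

Answer: 156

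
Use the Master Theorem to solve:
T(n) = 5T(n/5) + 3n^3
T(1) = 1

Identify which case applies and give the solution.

a=5, b=5, f(n)=3n^3. log_5(5) = 1. Since c=3 > 1 and the regularity condition holds (5(n/5)^3 = (5/5^3)n^3 with 5/5^3 < 1), Case 3 applies: T(n) = Θ(f(n)) = O(n^3).

Answer: O(n^3) - Case 3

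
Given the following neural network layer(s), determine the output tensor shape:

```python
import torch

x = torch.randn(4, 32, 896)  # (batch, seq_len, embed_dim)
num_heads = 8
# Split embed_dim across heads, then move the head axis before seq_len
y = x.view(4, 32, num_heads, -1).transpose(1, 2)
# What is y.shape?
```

Input: (4, 32, 896) -> head_dim = 896 // 8 = 112; after view: (4, 32, 8, 112) -> after transpose(1, 2): (4, 8, 32, 112) -> Output: (4, 8, 32, 112)

Answer: (4, 8, 32, 112)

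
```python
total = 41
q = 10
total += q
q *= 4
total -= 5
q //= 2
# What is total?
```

Trace:
`total = 41` → total = 41
`q = 10` → q = 10
`total += q` → total = 51
`q *= 4` → q = 40
`total -= 5` → total = 46
`q //= 2` → q = 20
So total = 46

Answer: 46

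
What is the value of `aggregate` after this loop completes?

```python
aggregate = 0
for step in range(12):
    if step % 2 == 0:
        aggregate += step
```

Sum of even numbers 0 to 11
`aggregate` takes the values: 0 → 2 → 6 → 12 → 20 → 30

Answer: 30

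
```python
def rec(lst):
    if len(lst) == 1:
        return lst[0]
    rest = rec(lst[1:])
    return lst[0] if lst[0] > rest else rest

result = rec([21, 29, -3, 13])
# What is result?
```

Recursive max over [21, 29, -3, 13] = 29

Answer: 29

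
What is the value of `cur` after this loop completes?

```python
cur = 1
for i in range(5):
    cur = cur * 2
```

Multiply by 2, 5 times: 1 * 2^5 = 32
`cur` takes the values: 1 → 2 → 4 → 8 → 16 → 32

Answer: 32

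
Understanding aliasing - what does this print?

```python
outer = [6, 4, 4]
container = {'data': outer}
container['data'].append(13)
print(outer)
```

Key concept: dict holds reference to list.
Step by step:
`outer = [6, 4, 4]` → outer = [6, 4, 4]
`container = {'data': outer}` → container = {'data': [6, 4, 4]}
`container['data'].append(13)` → outer = [6, 4, 4, 13]; container = {'data': [6, 4, 4, 13]}
`print(outer)` → prints [6, 4, 4, 13]

Answer: [6, 4, 4, 13]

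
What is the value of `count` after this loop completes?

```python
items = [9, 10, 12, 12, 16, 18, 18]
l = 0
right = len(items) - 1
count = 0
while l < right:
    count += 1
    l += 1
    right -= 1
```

Iterations until pointers meet (list length 7)
`count` takes the values: 0 → 1 → 2 → 3

Answer: 3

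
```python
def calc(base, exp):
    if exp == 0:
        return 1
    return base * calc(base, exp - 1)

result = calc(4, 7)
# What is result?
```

calc(4, 7) = 4 * 4 * 4 * 4 * 4 * 4 * 4 = 16384

Answer: 16384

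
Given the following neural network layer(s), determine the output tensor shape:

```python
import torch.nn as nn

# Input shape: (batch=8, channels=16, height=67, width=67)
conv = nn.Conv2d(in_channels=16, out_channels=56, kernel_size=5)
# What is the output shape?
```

Input: (8, 16, 67, 67) -> Output: (8, 56, 63, 63)

Answer: (8, 56, 63, 63)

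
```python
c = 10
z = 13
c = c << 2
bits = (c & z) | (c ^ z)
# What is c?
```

Trace:
`c = 10` → c = 10
`z = 13` → z = 13
`c = c << 2` → c = 40
`bits = (c & z) | (c ^ z)` → bits = 45
So c = 40

Answer: 40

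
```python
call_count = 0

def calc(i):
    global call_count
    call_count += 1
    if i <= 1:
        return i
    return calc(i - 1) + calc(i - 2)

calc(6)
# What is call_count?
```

Calls(i) = 1 + Calls(i-1) + Calls(i-2); Calls(0)=Calls(1)=1. For i=6 this gives 25.

Answer: 25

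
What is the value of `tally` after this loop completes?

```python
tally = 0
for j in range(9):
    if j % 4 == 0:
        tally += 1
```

Count numbers divisible by 4 in range(9)
`tally` takes the values: 0 → 1 → 2 → 3

Answer: 3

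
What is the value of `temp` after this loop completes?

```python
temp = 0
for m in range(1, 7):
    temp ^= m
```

XOR of 1 to 6
`temp` takes the values: 0 → 1 → 3 → 0 → 4 → 1 → 7

Answer: 7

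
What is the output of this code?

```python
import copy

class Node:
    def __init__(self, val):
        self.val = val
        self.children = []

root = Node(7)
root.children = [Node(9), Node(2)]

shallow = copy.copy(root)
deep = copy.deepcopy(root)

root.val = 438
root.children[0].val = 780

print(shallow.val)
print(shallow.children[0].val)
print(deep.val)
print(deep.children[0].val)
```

Key concept: deep copy with custom objects.
Step by step:
`root = Node(7)` → root = Node(val=7, children=[])
`root.children = [Node(9), Node(2)]` → root = Node(val=7, children=[Node(val=9, children=[]), Node(val=2, children=[])])
`shallow = copy.copy(root)` → shallow = Node(val=7, children=[Node(val=9, children=[]), Node(val=2, children=[])])
`deep = copy.deepcopy(root)` → deep = Node(val=7, children=[Node(val=9, children=[]), Node(val=2, children=[])])
`root.val = 438` → root = Node(val=438, children=[Node(val=9, children=[]), Node(val=2, children=[])])
`root.children[0].val = 780` → root = Node(val=438, children=[Node(val=780, children=[]), Node(val=2, children=[])]); shallow = Node(val=7, children=[Node(val=780, children=[]), Node(val=2, children=[])])
`print(shallow.val)` → prints 7
`print(shallow.children[0].val)` → prints 780
`print(deep.val)` → prints 7
`print(deep.children[0].val)` → prints 9

Answer:
7
780
7
9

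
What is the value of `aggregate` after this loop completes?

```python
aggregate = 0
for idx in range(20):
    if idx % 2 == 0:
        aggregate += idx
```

Sum of even numbers 0 to 19
`aggregate` takes the values: 0 → 2 → 6 → 12 → 20 → 30 → 42 → 56 → 72 → 90

Answer: 90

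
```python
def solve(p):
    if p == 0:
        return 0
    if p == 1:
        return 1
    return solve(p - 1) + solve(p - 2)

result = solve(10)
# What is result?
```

Build up from base cases: solve(0)=0, solve(1)=1, solve(2)=1, solve(3)=2, solve(4)=3, solve(5)=5, solve(6)=8, ..., solve(10)=55

Answer: 55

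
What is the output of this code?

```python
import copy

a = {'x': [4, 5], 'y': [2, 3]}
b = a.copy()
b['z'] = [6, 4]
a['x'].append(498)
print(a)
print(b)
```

Key concept: shallow copy of dict with mutable values.
Step by step:
`a = {'x': [4, 5], 'y': [2, 3]}` → a = {'x': [4, 5], 'y': [2, 3]}
`b = a.copy()` → b = {'x': [4, 5], 'y': [2, 3]}
`b['z'] = [6, 4]` → b = {'x': [4, 5], 'y': [2, 3], 'z': [6, 4]}
`a['x'].append(498)` → a = {'x': [4, 5, 498], 'y': [2, 3]}; b = {'x': [4, 5, 498], 'y': [2, 3], 'z': [6, 4]}
`print(a)` → prints {'x': [4, 5, 498], 'y': [2, 3]}
`print(b)` → prints {'x': [4, 5, 498], 'y': [2, 3], 'z': [6, 4]}

Answer:
{'x': [4, 5, 498], 'y': [2, 3]}
{'x': [4, 5, 498], 'y': [2, 3], 'z': [6, 4]}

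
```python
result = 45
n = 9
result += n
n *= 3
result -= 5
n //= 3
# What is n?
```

Trace:
`result = 45` → result = 45
`n = 9` → n = 9
`result += n` → result = 54
`n *= 3` → n = 27
`result -= 5` → result = 49
`n //= 3` → n = 9
So n = 9

Answer: 9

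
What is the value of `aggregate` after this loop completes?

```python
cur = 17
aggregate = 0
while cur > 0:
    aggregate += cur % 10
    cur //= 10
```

Sum digits of 17
`aggregate` takes the values: 0 → 7 → 8

Answer: 8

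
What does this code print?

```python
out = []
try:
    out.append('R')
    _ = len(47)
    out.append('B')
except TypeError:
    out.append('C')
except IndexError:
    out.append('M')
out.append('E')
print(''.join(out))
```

Execution trace: 'R' (try body) → 'C' (except TypeError) → 'E' (after the try/except). Output: RCE

Answer: RCE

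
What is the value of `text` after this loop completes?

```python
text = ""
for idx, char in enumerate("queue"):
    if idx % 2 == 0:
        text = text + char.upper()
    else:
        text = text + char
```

Uppercase even positions in 'queue'
`text` takes the values: "" → "Q" → "Qu" → "QuE" → "QuEu" → "QuEuE"

Answer: "QuEuE"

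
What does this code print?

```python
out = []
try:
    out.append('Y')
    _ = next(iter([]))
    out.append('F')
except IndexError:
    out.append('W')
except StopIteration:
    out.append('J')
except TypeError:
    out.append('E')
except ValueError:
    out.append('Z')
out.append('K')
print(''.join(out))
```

Execution trace: 'Y' (try body) → 'J' (except StopIteration) → 'K' (after the try/except). Output: YJK

Answer: YJK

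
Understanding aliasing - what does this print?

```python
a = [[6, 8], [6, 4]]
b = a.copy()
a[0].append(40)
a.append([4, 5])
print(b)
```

Key concept: shallow copy with nested lists.
Step by step:
`a = [[6, 8], [6, 4]]` → a = [[6, 8], [6, 4]]
`b = a.copy()` → b = [[6, 8], [6, 4]]
`a[0].append(40)` → a = [[6, 8, 40], [6, 4]]; b = [[6, 8, 40], [6, 4]]
`a.append([4, 5])` → a = [[6, 8, 40], [6, 4], [4, 5]]
`print(b)` → prints [[6, 8, 40], [6, 4]]

Answer: [[6, 8, 40], [6, 4]]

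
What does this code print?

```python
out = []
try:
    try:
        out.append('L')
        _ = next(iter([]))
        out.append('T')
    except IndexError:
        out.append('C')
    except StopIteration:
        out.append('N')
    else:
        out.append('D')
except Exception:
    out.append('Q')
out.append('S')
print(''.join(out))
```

Execution trace: 'L' (inner try body) → 'N' (inner except StopIteration) → 'S' (after the try/except). Output: LNS

Answer: LNS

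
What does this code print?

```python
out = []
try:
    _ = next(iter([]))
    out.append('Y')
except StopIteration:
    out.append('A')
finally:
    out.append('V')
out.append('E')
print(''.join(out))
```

Execution trace: 'A' (except StopIteration) → 'V' (finally) → 'E' (after the try/except). Output: AVE

Answer: AVE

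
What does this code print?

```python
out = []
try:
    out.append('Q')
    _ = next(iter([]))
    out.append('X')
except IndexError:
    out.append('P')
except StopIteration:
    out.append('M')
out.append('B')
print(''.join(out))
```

Execution trace: 'Q' (try body) → 'M' (except StopIteration) → 'B' (after the try/except). Output: QMB

Answer: QMB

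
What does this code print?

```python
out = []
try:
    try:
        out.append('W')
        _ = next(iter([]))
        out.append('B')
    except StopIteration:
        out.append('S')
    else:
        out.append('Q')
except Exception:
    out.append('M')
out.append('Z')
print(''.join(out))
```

Execution trace: 'W' (inner try body) → 'S' (inner except StopIteration) → 'Z' (after the try/except). Output: WSZ

Answer: WSZ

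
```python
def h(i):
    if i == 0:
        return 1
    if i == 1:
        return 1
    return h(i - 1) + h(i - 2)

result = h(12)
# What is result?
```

Build up from base cases: h(0)=1, h(1)=1, h(2)=2, h(3)=3, h(4)=5, h(5)=8, h(6)=13, ..., h(12)=233

Answer: 233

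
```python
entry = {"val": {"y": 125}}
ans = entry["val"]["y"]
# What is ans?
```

Trace:
`entry = {"val": {"y": 125}}` → entry = {'val': {'y': 125}}
`ans = entry["val"]["y"]` → ans = 125
So ans = 125

Answer: 125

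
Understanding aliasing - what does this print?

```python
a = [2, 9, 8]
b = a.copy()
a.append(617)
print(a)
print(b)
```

Key concept: list.copy() creates independent copy.
Step by step:
`a = [2, 9, 8]` → a = [2, 9, 8]
`b = a.copy()` → b = [2, 9, 8]
`a.append(617)` → a = [2, 9, 8, 617]
`print(a)` → prints [2, 9, 8, 617]
`print(b)` → prints [2, 9, 8]

Answer:
[2, 9, 8, 617]
[2, 9, 8]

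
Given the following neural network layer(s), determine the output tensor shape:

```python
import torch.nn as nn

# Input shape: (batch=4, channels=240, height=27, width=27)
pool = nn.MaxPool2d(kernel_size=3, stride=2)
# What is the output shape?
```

Input: (4, 240, 27, 27) -> Output: (4, 240, 13, 13)

Answer: (4, 240, 13, 13)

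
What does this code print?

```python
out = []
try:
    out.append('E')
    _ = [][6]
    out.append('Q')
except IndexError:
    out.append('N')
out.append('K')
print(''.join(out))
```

Execution trace: 'E' (try body) → 'N' (except IndexError) → 'K' (after the try/except). Output: ENK

Answer: ENK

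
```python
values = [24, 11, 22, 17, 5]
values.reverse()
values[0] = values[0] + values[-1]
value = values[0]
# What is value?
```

Trace:
`values = [24, 11, 22, 17, 5]` → values = [24, 11, 22, 17, 5]
`values.reverse()` → values = [5, 17, 22, 11, 24]
`values[0] = values[0] + values[-1]` → values = [29, 17, 22, 11, 24]
`value = values[0]` → value = 29
So value = 29

Answer: 29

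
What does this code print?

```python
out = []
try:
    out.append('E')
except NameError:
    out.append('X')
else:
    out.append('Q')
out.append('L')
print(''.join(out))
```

Execution trace: 'E' (try body, no exception) → 'Q' (else) → 'L' (after the try/except). Output: EQL

Answer: EQL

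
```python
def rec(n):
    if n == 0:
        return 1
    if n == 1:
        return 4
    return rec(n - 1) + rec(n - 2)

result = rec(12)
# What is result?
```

Build up from base cases: rec(0)=1, rec(1)=4, rec(2)=5, rec(3)=9, rec(4)=14, rec(5)=23, rec(6)=37, ..., rec(12)=665

Answer: 665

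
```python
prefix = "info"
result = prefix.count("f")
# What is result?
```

Trace:
`prefix = "info"` → prefix = 'info'
`result = prefix.count("f")` → result = 1
So result = 1

Answer: 1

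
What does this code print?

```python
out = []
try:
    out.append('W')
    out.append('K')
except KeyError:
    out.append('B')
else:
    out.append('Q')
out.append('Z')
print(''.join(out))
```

Execution trace: 'W' (try body) → 'K' (try body, no exception) → 'Q' (else) → 'Z' (after the try/except). Output: WKQZ

Answer: WKQZ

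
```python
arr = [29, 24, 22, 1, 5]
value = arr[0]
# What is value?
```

Trace:
`arr = [29, 24, 22, 1, 5]` → arr = [29, 24, 22, 1, 5]
`value = arr[0]` → value = 29
So value = 29

Answer: 29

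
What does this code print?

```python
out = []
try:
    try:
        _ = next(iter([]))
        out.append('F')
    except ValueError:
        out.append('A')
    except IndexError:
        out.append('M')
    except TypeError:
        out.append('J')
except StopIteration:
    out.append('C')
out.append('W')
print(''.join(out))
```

Execution trace: 'C' (outer except StopIteration) → 'W' (after the try/except). Output: CW

Answer: CW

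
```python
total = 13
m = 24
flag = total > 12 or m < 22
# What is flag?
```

Trace:
`total = 13` → total = 13
`m = 24` → m = 24
`flag = total > 12 or m < 22` → flag = True
So flag = True

Answer: True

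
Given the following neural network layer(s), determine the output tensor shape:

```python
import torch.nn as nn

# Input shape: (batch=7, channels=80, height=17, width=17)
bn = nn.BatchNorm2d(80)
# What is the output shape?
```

Input: (7, 80, 17, 17) -> Output: (7, 80, 17, 17)

Answer: (7, 80, 17, 17)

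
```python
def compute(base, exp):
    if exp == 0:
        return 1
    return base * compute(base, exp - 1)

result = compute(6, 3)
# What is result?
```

compute(6, 3) = 6 * 6 * 6 = 216

Answer: 216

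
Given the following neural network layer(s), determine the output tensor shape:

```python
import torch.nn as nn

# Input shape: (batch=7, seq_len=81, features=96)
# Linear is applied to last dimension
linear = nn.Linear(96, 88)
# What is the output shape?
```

Input: (7, 81, 96) -> Output: (7, 81, 88)

Answer: (7, 81, 88)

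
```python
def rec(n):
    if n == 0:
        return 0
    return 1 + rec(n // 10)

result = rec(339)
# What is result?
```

Count of digits of 339: 3

Answer: 3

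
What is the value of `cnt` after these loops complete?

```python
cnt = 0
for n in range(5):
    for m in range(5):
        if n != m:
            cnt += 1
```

5² - 5 (exclude diagonal)
`cnt` takes the values: 0 → 1 → 2 → 3 → 4 → 5 → 6 → 7 → 8 → 9 → 10 → 11 → 12 → 13 → 14 → 15 → 16 → 17 → 18 → 19 → 20

Answer: 20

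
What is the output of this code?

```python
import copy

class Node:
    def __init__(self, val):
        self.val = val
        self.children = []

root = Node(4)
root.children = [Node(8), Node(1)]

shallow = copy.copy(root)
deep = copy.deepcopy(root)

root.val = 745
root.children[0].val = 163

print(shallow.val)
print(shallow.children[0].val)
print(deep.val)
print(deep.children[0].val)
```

Key concept: deep copy with custom objects.
Step by step:
`root = Node(4)` → root = Node(val=4, children=[])
`root.children = [Node(8), Node(1)]` → root = Node(val=4, children=[Node(val=8, children=[]), Node(val=1, children=[])])
`shallow = copy.copy(root)` → shallow = Node(val=4, children=[Node(val=8, children=[]), Node(val=1, children=[])])
`deep = copy.deepcopy(root)` → deep = Node(val=4, children=[Node(val=8, children=[]), Node(val=1, children=[])])
`root.val = 745` → root = Node(val=745, children=[Node(val=8, children=[]), Node(val=1, children=[])])
`root.children[0].val = 163` → root = Node(val=745, children=[Node(val=163, children=[]), Node(val=1, children=[])]); shallow = Node(val=4, children=[Node(val=163, children=[]), Node(val=1, children=[])])
`print(shallow.val)` → prints 4
`print(shallow.children[0].val)` → prints 163
`print(deep.val)` → prints 4
`print(deep.children[0].val)` → prints 8

Answer:
4
163
4
8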